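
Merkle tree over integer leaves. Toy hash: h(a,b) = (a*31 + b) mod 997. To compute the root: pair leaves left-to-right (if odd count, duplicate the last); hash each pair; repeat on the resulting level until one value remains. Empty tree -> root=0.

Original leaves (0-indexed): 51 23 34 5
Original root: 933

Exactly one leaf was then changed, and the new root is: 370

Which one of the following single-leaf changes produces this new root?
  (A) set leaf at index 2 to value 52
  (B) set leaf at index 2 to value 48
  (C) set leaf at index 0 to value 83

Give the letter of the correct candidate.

Answer: B

Derivation:
Original leaves: [51, 23, 34, 5]
Target new root: 370
Try each candidate change and compute the resulting root:
Candidate A: set leaf[2] = 52 -> leaves = [51, 23, 52, 5]
  L0: [51, 23, 52, 5]
  L1: h(51,23)=(51*31+23)%997=607 h(52,5)=(52*31+5)%997=620 -> [607, 620]
  L2: h(607,620)=(607*31+620)%997=494 -> [494]
  root = 494 != target 370
Candidate B: set leaf[2] = 48 -> leaves = [51, 23, 48, 5]
  L0: [51, 23, 48, 5]
  L1: h(51,23)=(51*31+23)%997=607 h(48,5)=(48*31+5)%997=496 -> [607, 496]
  L2: h(607,496)=(607*31+496)%997=370 -> [370]
  root = 370 == target 370  ** MATCH **
Candidate C: set leaf[0] = 83 -> leaves = [83, 23, 34, 5]
  L0: [83, 23, 34, 5]
  L1: h(83,23)=(83*31+23)%997=602 h(34,5)=(34*31+5)%997=62 -> [602, 62]
  L2: h(602,62)=(602*31+62)%997=778 -> [778]
  root = 778 != target 370
Candidate B produces the target root.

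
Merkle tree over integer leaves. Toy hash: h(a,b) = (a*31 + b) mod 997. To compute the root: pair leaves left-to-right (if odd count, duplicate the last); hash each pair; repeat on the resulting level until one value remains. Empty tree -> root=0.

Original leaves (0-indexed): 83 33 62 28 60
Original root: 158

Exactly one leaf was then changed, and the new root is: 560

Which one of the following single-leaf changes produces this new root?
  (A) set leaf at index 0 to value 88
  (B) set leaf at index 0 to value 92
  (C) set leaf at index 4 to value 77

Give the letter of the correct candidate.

Original leaves: [83, 33, 62, 28, 60]
Target new root: 560
Try each candidate change and compute the resulting root:
Candidate A: set leaf[0] = 88 -> leaves = [88, 33, 62, 28, 60]
  L0: [88, 33, 62, 28, 60]
  L1: h(88,33)=(88*31+33)%997=767 h(62,28)=(62*31+28)%997=953 h(60,60)=(60*31+60)%997=923 -> [767, 953, 923]
  L2: h(767,953)=(767*31+953)%997=802 h(923,923)=(923*31+923)%997=623 -> [802, 623]
  L3: h(802,623)=(802*31+623)%997=560 -> [560]
  root = 560 == target 560  ** MATCH **
Candidate B: set leaf[0] = 92 -> leaves = [92, 33, 62, 28, 60]
  L0: [92, 33, 62, 28, 60]
  L1: h(92,33)=(92*31+33)%997=891 h(62,28)=(62*31+28)%997=953 h(60,60)=(60*31+60)%997=923 -> [891, 953, 923]
  L2: h(891,953)=(891*31+953)%997=658 h(923,923)=(923*31+923)%997=623 -> [658, 623]
  L3: h(658,623)=(658*31+623)%997=84 -> [84]
  root = 84 != target 560
Candidate C: set leaf[4] = 77 -> leaves = [83, 33, 62, 28, 77]
  L0: [83, 33, 62, 28, 77]
  L1: h(83,33)=(83*31+33)%997=612 h(62,28)=(62*31+28)%997=953 h(77,77)=(77*31+77)%997=470 -> [612, 953, 470]
  L2: h(612,953)=(612*31+953)%997=982 h(470,470)=(470*31+470)%997=85 -> [982, 85]
  L3: h(982,85)=(982*31+85)%997=617 -> [617]
  root = 617 != target 560
Candidate A produces the target root.

Answer: A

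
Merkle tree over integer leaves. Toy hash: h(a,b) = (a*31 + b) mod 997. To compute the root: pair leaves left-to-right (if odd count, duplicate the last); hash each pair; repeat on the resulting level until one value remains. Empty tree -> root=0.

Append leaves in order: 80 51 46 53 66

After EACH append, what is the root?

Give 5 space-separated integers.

After append 80 (leaves=[80]):
  L0: [80]
  root=80
After append 51 (leaves=[80, 51]):
  L0: [80, 51]
  L1: h(80,51)=(80*31+51)%997=537 -> [537]
  root=537
After append 46 (leaves=[80, 51, 46]):
  L0: [80, 51, 46]
  L1: h(80,51)=(80*31+51)%997=537 h(46,46)=(46*31+46)%997=475 -> [537, 475]
  L2: h(537,475)=(537*31+475)%997=173 -> [173]
  root=173
After append 53 (leaves=[80, 51, 46, 53]):
  L0: [80, 51, 46, 53]
  L1: h(80,51)=(80*31+51)%997=537 h(46,53)=(46*31+53)%997=482 -> [537, 482]
  L2: h(537,482)=(537*31+482)%997=180 -> [180]
  root=180
After append 66 (leaves=[80, 51, 46, 53, 66]):
  L0: [80, 51, 46, 53, 66]
  L1: h(80,51)=(80*31+51)%997=537 h(46,53)=(46*31+53)%997=482 h(66,66)=(66*31+66)%997=118 -> [537, 482, 118]
  L2: h(537,482)=(537*31+482)%997=180 h(118,118)=(118*31+118)%997=785 -> [180, 785]
  L3: h(180,785)=(180*31+785)%997=383 -> [383]
  root=383

Answer: 80 537 173 180 383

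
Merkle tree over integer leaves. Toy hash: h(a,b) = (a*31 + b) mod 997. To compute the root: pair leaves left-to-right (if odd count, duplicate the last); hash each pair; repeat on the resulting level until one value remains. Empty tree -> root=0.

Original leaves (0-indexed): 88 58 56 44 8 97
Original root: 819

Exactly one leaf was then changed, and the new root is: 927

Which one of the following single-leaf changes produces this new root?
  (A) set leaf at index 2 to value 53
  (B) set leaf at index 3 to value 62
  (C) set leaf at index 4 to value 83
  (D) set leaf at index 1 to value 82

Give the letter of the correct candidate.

Answer: A

Derivation:
Original leaves: [88, 58, 56, 44, 8, 97]
Target new root: 927
Try each candidate change and compute the resulting root:
Candidate A: set leaf[2] = 53 -> leaves = [88, 58, 53, 44, 8, 97]
  L0: [88, 58, 53, 44, 8, 97]
  L1: h(88,58)=(88*31+58)%997=792 h(53,44)=(53*31+44)%997=690 h(8,97)=(8*31+97)%997=345 -> [792, 690, 345]
  L2: h(792,690)=(792*31+690)%997=317 h(345,345)=(345*31+345)%997=73 -> [317, 73]
  L3: h(317,73)=(317*31+73)%997=927 -> [927]
  root = 927 == target 927  ** MATCH **
Candidate B: set leaf[3] = 62 -> leaves = [88, 58, 56, 62, 8, 97]
  L0: [88, 58, 56, 62, 8, 97]
  L1: h(88,58)=(88*31+58)%997=792 h(56,62)=(56*31+62)%997=801 h(8,97)=(8*31+97)%997=345 -> [792, 801, 345]
  L2: h(792,801)=(792*31+801)%997=428 h(345,345)=(345*31+345)%997=73 -> [428, 73]
  L3: h(428,73)=(428*31+73)%997=380 -> [380]
  root = 380 != target 927
Candidate C: set leaf[4] = 83 -> leaves = [88, 58, 56, 44, 83, 97]
  L0: [88, 58, 56, 44, 83, 97]
  L1: h(88,58)=(88*31+58)%997=792 h(56,44)=(56*31+44)%997=783 h(83,97)=(83*31+97)%997=676 -> [792, 783, 676]
  L2: h(792,783)=(792*31+783)%997=410 h(676,676)=(676*31+676)%997=695 -> [410, 695]
  L3: h(410,695)=(410*31+695)%997=444 -> [444]
  root = 444 != target 927
Candidate D: set leaf[1] = 82 -> leaves = [88, 82, 56, 44, 8, 97]
  L0: [88, 82, 56, 44, 8, 97]
  L1: h(88,82)=(88*31+82)%997=816 h(56,44)=(56*31+44)%997=783 h(8,97)=(8*31+97)%997=345 -> [816, 783, 345]
  L2: h(816,783)=(816*31+783)%997=157 h(345,345)=(345*31+345)%997=73 -> [157, 73]
  L3: h(157,73)=(157*31+73)%997=952 -> [952]
  root = 952 != target 927
Candidate A produces the target root.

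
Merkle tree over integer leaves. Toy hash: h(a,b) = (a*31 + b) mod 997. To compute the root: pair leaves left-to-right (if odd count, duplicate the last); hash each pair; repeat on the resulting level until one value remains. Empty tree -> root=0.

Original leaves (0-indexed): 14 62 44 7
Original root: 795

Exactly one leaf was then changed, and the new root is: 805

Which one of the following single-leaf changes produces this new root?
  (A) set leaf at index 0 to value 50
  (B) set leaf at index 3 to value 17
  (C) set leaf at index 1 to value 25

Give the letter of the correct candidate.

Original leaves: [14, 62, 44, 7]
Target new root: 805
Try each candidate change and compute the resulting root:
Candidate A: set leaf[0] = 50 -> leaves = [50, 62, 44, 7]
  L0: [50, 62, 44, 7]
  L1: h(50,62)=(50*31+62)%997=615 h(44,7)=(44*31+7)%997=374 -> [615, 374]
  L2: h(615,374)=(615*31+374)%997=496 -> [496]
  root = 496 != target 805
Candidate B: set leaf[3] = 17 -> leaves = [14, 62, 44, 17]
  L0: [14, 62, 44, 17]
  L1: h(14,62)=(14*31+62)%997=496 h(44,17)=(44*31+17)%997=384 -> [496, 384]
  L2: h(496,384)=(496*31+384)%997=805 -> [805]
  root = 805 == target 805  ** MATCH **
Candidate C: set leaf[1] = 25 -> leaves = [14, 25, 44, 7]
  L0: [14, 25, 44, 7]
  L1: h(14,25)=(14*31+25)%997=459 h(44,7)=(44*31+7)%997=374 -> [459, 374]
  L2: h(459,374)=(459*31+374)%997=645 -> [645]
  root = 645 != target 805
Candidate B produces the target root.

Answer: B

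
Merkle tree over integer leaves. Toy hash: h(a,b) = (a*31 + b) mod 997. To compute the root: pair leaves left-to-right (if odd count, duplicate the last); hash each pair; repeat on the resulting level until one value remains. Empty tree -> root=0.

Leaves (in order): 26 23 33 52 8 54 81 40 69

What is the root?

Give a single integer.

L0: [26, 23, 33, 52, 8, 54, 81, 40, 69]
L1: h(26,23)=(26*31+23)%997=829 h(33,52)=(33*31+52)%997=78 h(8,54)=(8*31+54)%997=302 h(81,40)=(81*31+40)%997=557 h(69,69)=(69*31+69)%997=214 -> [829, 78, 302, 557, 214]
L2: h(829,78)=(829*31+78)%997=852 h(302,557)=(302*31+557)%997=946 h(214,214)=(214*31+214)%997=866 -> [852, 946, 866]
L3: h(852,946)=(852*31+946)%997=439 h(866,866)=(866*31+866)%997=793 -> [439, 793]
L4: h(439,793)=(439*31+793)%997=444 -> [444]

Answer: 444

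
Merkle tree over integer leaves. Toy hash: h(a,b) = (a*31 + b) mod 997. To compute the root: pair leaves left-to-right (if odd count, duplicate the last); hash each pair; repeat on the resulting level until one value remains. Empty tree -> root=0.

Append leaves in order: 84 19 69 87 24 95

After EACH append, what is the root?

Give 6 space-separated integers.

Answer: 84 629 770 788 151 429

Derivation:
After append 84 (leaves=[84]):
  L0: [84]
  root=84
After append 19 (leaves=[84, 19]):
  L0: [84, 19]
  L1: h(84,19)=(84*31+19)%997=629 -> [629]
  root=629
After append 69 (leaves=[84, 19, 69]):
  L0: [84, 19, 69]
  L1: h(84,19)=(84*31+19)%997=629 h(69,69)=(69*31+69)%997=214 -> [629, 214]
  L2: h(629,214)=(629*31+214)%997=770 -> [770]
  root=770
After append 87 (leaves=[84, 19, 69, 87]):
  L0: [84, 19, 69, 87]
  L1: h(84,19)=(84*31+19)%997=629 h(69,87)=(69*31+87)%997=232 -> [629, 232]
  L2: h(629,232)=(629*31+232)%997=788 -> [788]
  root=788
After append 24 (leaves=[84, 19, 69, 87, 24]):
  L0: [84, 19, 69, 87, 24]
  L1: h(84,19)=(84*31+19)%997=629 h(69,87)=(69*31+87)%997=232 h(24,24)=(24*31+24)%997=768 -> [629, 232, 768]
  L2: h(629,232)=(629*31+232)%997=788 h(768,768)=(768*31+768)%997=648 -> [788, 648]
  L3: h(788,648)=(788*31+648)%997=151 -> [151]
  root=151
After append 95 (leaves=[84, 19, 69, 87, 24, 95]):
  L0: [84, 19, 69, 87, 24, 95]
  L1: h(84,19)=(84*31+19)%997=629 h(69,87)=(69*31+87)%997=232 h(24,95)=(24*31+95)%997=839 -> [629, 232, 839]
  L2: h(629,232)=(629*31+232)%997=788 h(839,839)=(839*31+839)%997=926 -> [788, 926]
  L3: h(788,926)=(788*31+926)%997=429 -> [429]
  root=429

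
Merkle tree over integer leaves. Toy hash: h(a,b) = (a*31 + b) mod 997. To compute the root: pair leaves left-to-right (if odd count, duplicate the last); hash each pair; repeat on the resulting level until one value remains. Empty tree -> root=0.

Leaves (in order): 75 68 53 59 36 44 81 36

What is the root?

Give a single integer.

L0: [75, 68, 53, 59, 36, 44, 81, 36]
L1: h(75,68)=(75*31+68)%997=399 h(53,59)=(53*31+59)%997=705 h(36,44)=(36*31+44)%997=163 h(81,36)=(81*31+36)%997=553 -> [399, 705, 163, 553]
L2: h(399,705)=(399*31+705)%997=113 h(163,553)=(163*31+553)%997=621 -> [113, 621]
L3: h(113,621)=(113*31+621)%997=136 -> [136]

Answer: 136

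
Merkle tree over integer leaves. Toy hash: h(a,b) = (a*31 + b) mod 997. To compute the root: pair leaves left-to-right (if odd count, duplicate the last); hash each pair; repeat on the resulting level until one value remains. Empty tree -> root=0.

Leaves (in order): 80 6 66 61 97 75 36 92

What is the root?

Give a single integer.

L0: [80, 6, 66, 61, 97, 75, 36, 92]
L1: h(80,6)=(80*31+6)%997=492 h(66,61)=(66*31+61)%997=113 h(97,75)=(97*31+75)%997=91 h(36,92)=(36*31+92)%997=211 -> [492, 113, 91, 211]
L2: h(492,113)=(492*31+113)%997=410 h(91,211)=(91*31+211)%997=41 -> [410, 41]
L3: h(410,41)=(410*31+41)%997=787 -> [787]

Answer: 787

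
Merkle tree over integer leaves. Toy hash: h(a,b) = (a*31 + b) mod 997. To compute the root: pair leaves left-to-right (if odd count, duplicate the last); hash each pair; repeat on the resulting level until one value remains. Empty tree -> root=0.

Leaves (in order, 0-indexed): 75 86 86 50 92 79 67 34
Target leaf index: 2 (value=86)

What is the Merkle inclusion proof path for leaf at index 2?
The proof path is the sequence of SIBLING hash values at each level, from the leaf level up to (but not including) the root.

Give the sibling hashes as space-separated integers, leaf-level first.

L0 (leaves): [75, 86, 86, 50, 92, 79, 67, 34], target index=2
L1: h(75,86)=(75*31+86)%997=417 [pair 0] h(86,50)=(86*31+50)%997=722 [pair 1] h(92,79)=(92*31+79)%997=937 [pair 2] h(67,34)=(67*31+34)%997=117 [pair 3] -> [417, 722, 937, 117]
  Sibling for proof at L0: 50
L2: h(417,722)=(417*31+722)%997=688 [pair 0] h(937,117)=(937*31+117)%997=251 [pair 1] -> [688, 251]
  Sibling for proof at L1: 417
L3: h(688,251)=(688*31+251)%997=642 [pair 0] -> [642]
  Sibling for proof at L2: 251
Root: 642
Proof path (sibling hashes from leaf to root): [50, 417, 251]

Answer: 50 417 251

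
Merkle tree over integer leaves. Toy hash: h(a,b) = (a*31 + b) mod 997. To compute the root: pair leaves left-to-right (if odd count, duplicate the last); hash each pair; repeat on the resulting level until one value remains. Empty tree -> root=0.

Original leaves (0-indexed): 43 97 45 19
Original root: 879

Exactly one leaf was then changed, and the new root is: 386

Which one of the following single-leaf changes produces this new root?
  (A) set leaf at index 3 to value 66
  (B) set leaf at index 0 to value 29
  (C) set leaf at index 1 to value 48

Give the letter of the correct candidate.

Original leaves: [43, 97, 45, 19]
Target new root: 386
Try each candidate change and compute the resulting root:
Candidate A: set leaf[3] = 66 -> leaves = [43, 97, 45, 66]
  L0: [43, 97, 45, 66]
  L1: h(43,97)=(43*31+97)%997=433 h(45,66)=(45*31+66)%997=464 -> [433, 464]
  L2: h(433,464)=(433*31+464)%997=926 -> [926]
  root = 926 != target 386
Candidate B: set leaf[0] = 29 -> leaves = [29, 97, 45, 19]
  L0: [29, 97, 45, 19]
  L1: h(29,97)=(29*31+97)%997=996 h(45,19)=(45*31+19)%997=417 -> [996, 417]
  L2: h(996,417)=(996*31+417)%997=386 -> [386]
  root = 386 == target 386  ** MATCH **
Candidate C: set leaf[1] = 48 -> leaves = [43, 48, 45, 19]
  L0: [43, 48, 45, 19]
  L1: h(43,48)=(43*31+48)%997=384 h(45,19)=(45*31+19)%997=417 -> [384, 417]
  L2: h(384,417)=(384*31+417)%997=357 -> [357]
  root = 357 != target 386
Candidate B produces the target root.

Answer: B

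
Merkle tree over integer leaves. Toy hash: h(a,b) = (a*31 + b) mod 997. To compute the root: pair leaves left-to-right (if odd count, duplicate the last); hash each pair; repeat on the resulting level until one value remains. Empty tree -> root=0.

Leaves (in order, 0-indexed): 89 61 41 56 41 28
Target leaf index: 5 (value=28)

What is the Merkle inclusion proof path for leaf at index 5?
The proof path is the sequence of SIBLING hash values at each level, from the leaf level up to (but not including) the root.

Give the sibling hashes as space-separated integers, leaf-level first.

L0 (leaves): [89, 61, 41, 56, 41, 28], target index=5
L1: h(89,61)=(89*31+61)%997=826 [pair 0] h(41,56)=(41*31+56)%997=330 [pair 1] h(41,28)=(41*31+28)%997=302 [pair 2] -> [826, 330, 302]
  Sibling for proof at L0: 41
L2: h(826,330)=(826*31+330)%997=14 [pair 0] h(302,302)=(302*31+302)%997=691 [pair 1] -> [14, 691]
  Sibling for proof at L1: 302
L3: h(14,691)=(14*31+691)%997=128 [pair 0] -> [128]
  Sibling for proof at L2: 14
Root: 128
Proof path (sibling hashes from leaf to root): [41, 302, 14]

Answer: 41 302 14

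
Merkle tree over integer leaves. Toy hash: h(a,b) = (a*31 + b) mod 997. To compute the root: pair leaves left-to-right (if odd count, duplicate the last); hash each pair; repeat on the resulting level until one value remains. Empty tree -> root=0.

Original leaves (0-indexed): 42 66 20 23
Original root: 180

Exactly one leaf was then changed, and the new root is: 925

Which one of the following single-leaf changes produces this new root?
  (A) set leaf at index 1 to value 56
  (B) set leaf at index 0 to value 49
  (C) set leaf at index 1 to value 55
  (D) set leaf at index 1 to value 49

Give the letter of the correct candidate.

Original leaves: [42, 66, 20, 23]
Target new root: 925
Try each candidate change and compute the resulting root:
Candidate A: set leaf[1] = 56 -> leaves = [42, 56, 20, 23]
  L0: [42, 56, 20, 23]
  L1: h(42,56)=(42*31+56)%997=361 h(20,23)=(20*31+23)%997=643 -> [361, 643]
  L2: h(361,643)=(361*31+643)%997=867 -> [867]
  root = 867 != target 925
Candidate B: set leaf[0] = 49 -> leaves = [49, 66, 20, 23]
  L0: [49, 66, 20, 23]
  L1: h(49,66)=(49*31+66)%997=588 h(20,23)=(20*31+23)%997=643 -> [588, 643]
  L2: h(588,643)=(588*31+643)%997=925 -> [925]
  root = 925 == target 925  ** MATCH **
Candidate C: set leaf[1] = 55 -> leaves = [42, 55, 20, 23]
  L0: [42, 55, 20, 23]
  L1: h(42,55)=(42*31+55)%997=360 h(20,23)=(20*31+23)%997=643 -> [360, 643]
  L2: h(360,643)=(360*31+643)%997=836 -> [836]
  root = 836 != target 925
Candidate D: set leaf[1] = 49 -> leaves = [42, 49, 20, 23]
  L0: [42, 49, 20, 23]
  L1: h(42,49)=(42*31+49)%997=354 h(20,23)=(20*31+23)%997=643 -> [354, 643]
  L2: h(354,643)=(354*31+643)%997=650 -> [650]
  root = 650 != target 925
Candidate B produces the target root.

Answer: B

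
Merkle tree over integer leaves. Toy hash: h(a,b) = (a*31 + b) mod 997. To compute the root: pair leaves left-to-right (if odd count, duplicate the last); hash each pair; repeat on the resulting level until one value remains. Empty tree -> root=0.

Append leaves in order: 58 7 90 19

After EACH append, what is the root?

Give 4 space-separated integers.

After append 58 (leaves=[58]):
  L0: [58]
  root=58
After append 7 (leaves=[58, 7]):
  L0: [58, 7]
  L1: h(58,7)=(58*31+7)%997=808 -> [808]
  root=808
After append 90 (leaves=[58, 7, 90]):
  L0: [58, 7, 90]
  L1: h(58,7)=(58*31+7)%997=808 h(90,90)=(90*31+90)%997=886 -> [808, 886]
  L2: h(808,886)=(808*31+886)%997=12 -> [12]
  root=12
After append 19 (leaves=[58, 7, 90, 19]):
  L0: [58, 7, 90, 19]
  L1: h(58,7)=(58*31+7)%997=808 h(90,19)=(90*31+19)%997=815 -> [808, 815]
  L2: h(808,815)=(808*31+815)%997=938 -> [938]
  root=938

Answer: 58 808 12 938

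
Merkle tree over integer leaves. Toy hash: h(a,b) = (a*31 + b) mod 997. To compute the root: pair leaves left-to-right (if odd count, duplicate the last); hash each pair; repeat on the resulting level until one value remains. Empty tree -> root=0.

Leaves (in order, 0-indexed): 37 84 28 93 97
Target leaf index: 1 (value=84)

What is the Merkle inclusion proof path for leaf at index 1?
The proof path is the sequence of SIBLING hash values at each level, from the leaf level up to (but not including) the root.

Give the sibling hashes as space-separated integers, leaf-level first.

Answer: 37 961 625

Derivation:
L0 (leaves): [37, 84, 28, 93, 97], target index=1
L1: h(37,84)=(37*31+84)%997=234 [pair 0] h(28,93)=(28*31+93)%997=961 [pair 1] h(97,97)=(97*31+97)%997=113 [pair 2] -> [234, 961, 113]
  Sibling for proof at L0: 37
L2: h(234,961)=(234*31+961)%997=239 [pair 0] h(113,113)=(113*31+113)%997=625 [pair 1] -> [239, 625]
  Sibling for proof at L1: 961
L3: h(239,625)=(239*31+625)%997=58 [pair 0] -> [58]
  Sibling for proof at L2: 625
Root: 58
Proof path (sibling hashes from leaf to root): [37, 961, 625]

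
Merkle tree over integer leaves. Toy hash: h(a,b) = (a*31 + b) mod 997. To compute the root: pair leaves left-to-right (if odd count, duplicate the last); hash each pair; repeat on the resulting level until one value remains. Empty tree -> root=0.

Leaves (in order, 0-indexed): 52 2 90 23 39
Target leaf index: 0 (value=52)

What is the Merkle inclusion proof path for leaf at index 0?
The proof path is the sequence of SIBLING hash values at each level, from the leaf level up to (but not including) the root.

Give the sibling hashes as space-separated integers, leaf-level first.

L0 (leaves): [52, 2, 90, 23, 39], target index=0
L1: h(52,2)=(52*31+2)%997=617 [pair 0] h(90,23)=(90*31+23)%997=819 [pair 1] h(39,39)=(39*31+39)%997=251 [pair 2] -> [617, 819, 251]
  Sibling for proof at L0: 2
L2: h(617,819)=(617*31+819)%997=6 [pair 0] h(251,251)=(251*31+251)%997=56 [pair 1] -> [6, 56]
  Sibling for proof at L1: 819
L3: h(6,56)=(6*31+56)%997=242 [pair 0] -> [242]
  Sibling for proof at L2: 56
Root: 242
Proof path (sibling hashes from leaf to root): [2, 819, 56]

Answer: 2 819 56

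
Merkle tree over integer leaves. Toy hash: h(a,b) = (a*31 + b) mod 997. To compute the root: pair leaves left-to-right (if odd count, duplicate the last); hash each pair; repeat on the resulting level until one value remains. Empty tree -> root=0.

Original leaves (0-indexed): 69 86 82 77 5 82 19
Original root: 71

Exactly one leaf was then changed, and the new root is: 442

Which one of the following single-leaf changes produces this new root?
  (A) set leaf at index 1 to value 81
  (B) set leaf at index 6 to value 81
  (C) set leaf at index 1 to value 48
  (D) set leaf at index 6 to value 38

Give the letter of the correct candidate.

Answer: C

Derivation:
Original leaves: [69, 86, 82, 77, 5, 82, 19]
Target new root: 442
Try each candidate change and compute the resulting root:
Candidate A: set leaf[1] = 81 -> leaves = [69, 81, 82, 77, 5, 82, 19]
  L0: [69, 81, 82, 77, 5, 82, 19]
  L1: h(69,81)=(69*31+81)%997=226 h(82,77)=(82*31+77)%997=625 h(5,82)=(5*31+82)%997=237 h(19,19)=(19*31+19)%997=608 -> [226, 625, 237, 608]
  L2: h(226,625)=(226*31+625)%997=652 h(237,608)=(237*31+608)%997=976 -> [652, 976]
  L3: h(652,976)=(652*31+976)%997=251 -> [251]
  root = 251 != target 442
Candidate B: set leaf[6] = 81 -> leaves = [69, 86, 82, 77, 5, 82, 81]
  L0: [69, 86, 82, 77, 5, 82, 81]
  L1: h(69,86)=(69*31+86)%997=231 h(82,77)=(82*31+77)%997=625 h(5,82)=(5*31+82)%997=237 h(81,81)=(81*31+81)%997=598 -> [231, 625, 237, 598]
  L2: h(231,625)=(231*31+625)%997=807 h(237,598)=(237*31+598)%997=966 -> [807, 966]
  L3: h(807,966)=(807*31+966)%997=61 -> [61]
  root = 61 != target 442
Candidate C: set leaf[1] = 48 -> leaves = [69, 48, 82, 77, 5, 82, 19]
  L0: [69, 48, 82, 77, 5, 82, 19]
  L1: h(69,48)=(69*31+48)%997=193 h(82,77)=(82*31+77)%997=625 h(5,82)=(5*31+82)%997=237 h(19,19)=(19*31+19)%997=608 -> [193, 625, 237, 608]
  L2: h(193,625)=(193*31+625)%997=626 h(237,608)=(237*31+608)%997=976 -> [626, 976]
  L3: h(626,976)=(626*31+976)%997=442 -> [442]
  root = 442 == target 442  ** MATCH **
Candidate D: set leaf[6] = 38 -> leaves = [69, 86, 82, 77, 5, 82, 38]
  L0: [69, 86, 82, 77, 5, 82, 38]
  L1: h(69,86)=(69*31+86)%997=231 h(82,77)=(82*31+77)%997=625 h(5,82)=(5*31+82)%997=237 h(38,38)=(38*31+38)%997=219 -> [231, 625, 237, 219]
  L2: h(231,625)=(231*31+625)%997=807 h(237,219)=(237*31+219)%997=587 -> [807, 587]
  L3: h(807,587)=(807*31+587)%997=679 -> [679]
  root = 679 != target 442
Candidate C produces the target root.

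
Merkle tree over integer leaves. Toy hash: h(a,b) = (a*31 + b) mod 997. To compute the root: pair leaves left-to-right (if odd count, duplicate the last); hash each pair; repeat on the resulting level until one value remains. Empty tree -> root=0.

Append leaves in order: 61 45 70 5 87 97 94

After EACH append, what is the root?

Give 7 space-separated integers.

After append 61 (leaves=[61]):
  L0: [61]
  root=61
After append 45 (leaves=[61, 45]):
  L0: [61, 45]
  L1: h(61,45)=(61*31+45)%997=939 -> [939]
  root=939
After append 70 (leaves=[61, 45, 70]):
  L0: [61, 45, 70]
  L1: h(61,45)=(61*31+45)%997=939 h(70,70)=(70*31+70)%997=246 -> [939, 246]
  L2: h(939,246)=(939*31+246)%997=442 -> [442]
  root=442
After append 5 (leaves=[61, 45, 70, 5]):
  L0: [61, 45, 70, 5]
  L1: h(61,45)=(61*31+45)%997=939 h(70,5)=(70*31+5)%997=181 -> [939, 181]
  L2: h(939,181)=(939*31+181)%997=377 -> [377]
  root=377
After append 87 (leaves=[61, 45, 70, 5, 87]):
  L0: [61, 45, 70, 5, 87]
  L1: h(61,45)=(61*31+45)%997=939 h(70,5)=(70*31+5)%997=181 h(87,87)=(87*31+87)%997=790 -> [939, 181, 790]
  L2: h(939,181)=(939*31+181)%997=377 h(790,790)=(790*31+790)%997=355 -> [377, 355]
  L3: h(377,355)=(377*31+355)%997=78 -> [78]
  root=78
After append 97 (leaves=[61, 45, 70, 5, 87, 97]):
  L0: [61, 45, 70, 5, 87, 97]
  L1: h(61,45)=(61*31+45)%997=939 h(70,5)=(70*31+5)%997=181 h(87,97)=(87*31+97)%997=800 -> [939, 181, 800]
  L2: h(939,181)=(939*31+181)%997=377 h(800,800)=(800*31+800)%997=675 -> [377, 675]
  L3: h(377,675)=(377*31+675)%997=398 -> [398]
  root=398
After append 94 (leaves=[61, 45, 70, 5, 87, 97, 94]):
  L0: [61, 45, 70, 5, 87, 97, 94]
  L1: h(61,45)=(61*31+45)%997=939 h(70,5)=(70*31+5)%997=181 h(87,97)=(87*31+97)%997=800 h(94,94)=(94*31+94)%997=17 -> [939, 181, 800, 17]
  L2: h(939,181)=(939*31+181)%997=377 h(800,17)=(800*31+17)%997=889 -> [377, 889]
  L3: h(377,889)=(377*31+889)%997=612 -> [612]
  root=612

Answer: 61 939 442 377 78 398 612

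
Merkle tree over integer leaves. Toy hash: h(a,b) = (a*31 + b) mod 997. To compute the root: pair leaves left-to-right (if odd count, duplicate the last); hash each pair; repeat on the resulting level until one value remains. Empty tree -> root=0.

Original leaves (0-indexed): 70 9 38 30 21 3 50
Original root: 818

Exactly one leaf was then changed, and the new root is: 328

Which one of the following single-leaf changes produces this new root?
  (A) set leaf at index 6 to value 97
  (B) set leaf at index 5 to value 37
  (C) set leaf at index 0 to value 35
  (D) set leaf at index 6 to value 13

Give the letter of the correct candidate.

Answer: A

Derivation:
Original leaves: [70, 9, 38, 30, 21, 3, 50]
Target new root: 328
Try each candidate change and compute the resulting root:
Candidate A: set leaf[6] = 97 -> leaves = [70, 9, 38, 30, 21, 3, 97]
  L0: [70, 9, 38, 30, 21, 3, 97]
  L1: h(70,9)=(70*31+9)%997=185 h(38,30)=(38*31+30)%997=211 h(21,3)=(21*31+3)%997=654 h(97,97)=(97*31+97)%997=113 -> [185, 211, 654, 113]
  L2: h(185,211)=(185*31+211)%997=961 h(654,113)=(654*31+113)%997=447 -> [961, 447]
  L3: h(961,447)=(961*31+447)%997=328 -> [328]
  root = 328 == target 328  ** MATCH **
Candidate B: set leaf[5] = 37 -> leaves = [70, 9, 38, 30, 21, 37, 50]
  L0: [70, 9, 38, 30, 21, 37, 50]
  L1: h(70,9)=(70*31+9)%997=185 h(38,30)=(38*31+30)%997=211 h(21,37)=(21*31+37)%997=688 h(50,50)=(50*31+50)%997=603 -> [185, 211, 688, 603]
  L2: h(185,211)=(185*31+211)%997=961 h(688,603)=(688*31+603)%997=994 -> [961, 994]
  L3: h(961,994)=(961*31+994)%997=875 -> [875]
  root = 875 != target 328
Candidate C: set leaf[0] = 35 -> leaves = [35, 9, 38, 30, 21, 3, 50]
  L0: [35, 9, 38, 30, 21, 3, 50]
  L1: h(35,9)=(35*31+9)%997=97 h(38,30)=(38*31+30)%997=211 h(21,3)=(21*31+3)%997=654 h(50,50)=(50*31+50)%997=603 -> [97, 211, 654, 603]
  L2: h(97,211)=(97*31+211)%997=227 h(654,603)=(654*31+603)%997=937 -> [227, 937]
  L3: h(227,937)=(227*31+937)%997=995 -> [995]
  root = 995 != target 328
Candidate D: set leaf[6] = 13 -> leaves = [70, 9, 38, 30, 21, 3, 13]
  L0: [70, 9, 38, 30, 21, 3, 13]
  L1: h(70,9)=(70*31+9)%997=185 h(38,30)=(38*31+30)%997=211 h(21,3)=(21*31+3)%997=654 h(13,13)=(13*31+13)%997=416 -> [185, 211, 654, 416]
  L2: h(185,211)=(185*31+211)%997=961 h(654,416)=(654*31+416)%997=750 -> [961, 750]
  L3: h(961,750)=(961*31+750)%997=631 -> [631]
  root = 631 != target 328
Candidate A produces the target root.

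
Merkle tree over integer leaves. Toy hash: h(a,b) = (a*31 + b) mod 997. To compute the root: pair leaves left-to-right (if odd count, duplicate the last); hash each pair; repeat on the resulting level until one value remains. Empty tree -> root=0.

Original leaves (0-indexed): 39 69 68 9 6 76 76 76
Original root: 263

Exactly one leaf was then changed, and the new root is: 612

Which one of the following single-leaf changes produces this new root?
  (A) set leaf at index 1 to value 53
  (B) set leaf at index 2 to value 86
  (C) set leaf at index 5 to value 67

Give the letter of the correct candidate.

Original leaves: [39, 69, 68, 9, 6, 76, 76, 76]
Target new root: 612
Try each candidate change and compute the resulting root:
Candidate A: set leaf[1] = 53 -> leaves = [39, 53, 68, 9, 6, 76, 76, 76]
  L0: [39, 53, 68, 9, 6, 76, 76, 76]
  L1: h(39,53)=(39*31+53)%997=265 h(68,9)=(68*31+9)%997=123 h(6,76)=(6*31+76)%997=262 h(76,76)=(76*31+76)%997=438 -> [265, 123, 262, 438]
  L2: h(265,123)=(265*31+123)%997=362 h(262,438)=(262*31+438)%997=584 -> [362, 584]
  L3: h(362,584)=(362*31+584)%997=839 -> [839]
  root = 839 != target 612
Candidate B: set leaf[2] = 86 -> leaves = [39, 69, 86, 9, 6, 76, 76, 76]
  L0: [39, 69, 86, 9, 6, 76, 76, 76]
  L1: h(39,69)=(39*31+69)%997=281 h(86,9)=(86*31+9)%997=681 h(6,76)=(6*31+76)%997=262 h(76,76)=(76*31+76)%997=438 -> [281, 681, 262, 438]
  L2: h(281,681)=(281*31+681)%997=419 h(262,438)=(262*31+438)%997=584 -> [419, 584]
  L3: h(419,584)=(419*31+584)%997=612 -> [612]
  root = 612 == target 612  ** MATCH **
Candidate C: set leaf[5] = 67 -> leaves = [39, 69, 68, 9, 6, 67, 76, 76]
  L0: [39, 69, 68, 9, 6, 67, 76, 76]
  L1: h(39,69)=(39*31+69)%997=281 h(68,9)=(68*31+9)%997=123 h(6,67)=(6*31+67)%997=253 h(76,76)=(76*31+76)%997=438 -> [281, 123, 253, 438]
  L2: h(281,123)=(281*31+123)%997=858 h(253,438)=(253*31+438)%997=305 -> [858, 305]
  L3: h(858,305)=(858*31+305)%997=981 -> [981]
  root = 981 != target 612
Candidate B produces the target root.

Answer: B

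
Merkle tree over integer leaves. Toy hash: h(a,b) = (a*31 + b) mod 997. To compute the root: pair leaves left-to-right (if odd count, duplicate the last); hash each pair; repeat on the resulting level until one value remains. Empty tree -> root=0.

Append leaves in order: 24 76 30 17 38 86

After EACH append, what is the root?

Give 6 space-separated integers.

Answer: 24 820 458 445 863 405

Derivation:
After append 24 (leaves=[24]):
  L0: [24]
  root=24
After append 76 (leaves=[24, 76]):
  L0: [24, 76]
  L1: h(24,76)=(24*31+76)%997=820 -> [820]
  root=820
After append 30 (leaves=[24, 76, 30]):
  L0: [24, 76, 30]
  L1: h(24,76)=(24*31+76)%997=820 h(30,30)=(30*31+30)%997=960 -> [820, 960]
  L2: h(820,960)=(820*31+960)%997=458 -> [458]
  root=458
After append 17 (leaves=[24, 76, 30, 17]):
  L0: [24, 76, 30, 17]
  L1: h(24,76)=(24*31+76)%997=820 h(30,17)=(30*31+17)%997=947 -> [820, 947]
  L2: h(820,947)=(820*31+947)%997=445 -> [445]
  root=445
After append 38 (leaves=[24, 76, 30, 17, 38]):
  L0: [24, 76, 30, 17, 38]
  L1: h(24,76)=(24*31+76)%997=820 h(30,17)=(30*31+17)%997=947 h(38,38)=(38*31+38)%997=219 -> [820, 947, 219]
  L2: h(820,947)=(820*31+947)%997=445 h(219,219)=(219*31+219)%997=29 -> [445, 29]
  L3: h(445,29)=(445*31+29)%997=863 -> [863]
  root=863
After append 86 (leaves=[24, 76, 30, 17, 38, 86]):
  L0: [24, 76, 30, 17, 38, 86]
  L1: h(24,76)=(24*31+76)%997=820 h(30,17)=(30*31+17)%997=947 h(38,86)=(38*31+86)%997=267 -> [820, 947, 267]
  L2: h(820,947)=(820*31+947)%997=445 h(267,267)=(267*31+267)%997=568 -> [445, 568]
  L3: h(445,568)=(445*31+568)%997=405 -> [405]
  root=405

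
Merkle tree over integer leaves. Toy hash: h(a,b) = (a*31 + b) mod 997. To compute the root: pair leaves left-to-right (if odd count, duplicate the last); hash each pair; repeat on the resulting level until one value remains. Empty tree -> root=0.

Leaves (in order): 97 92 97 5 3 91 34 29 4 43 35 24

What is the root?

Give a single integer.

Answer: 138

Derivation:
L0: [97, 92, 97, 5, 3, 91, 34, 29, 4, 43, 35, 24]
L1: h(97,92)=(97*31+92)%997=108 h(97,5)=(97*31+5)%997=21 h(3,91)=(3*31+91)%997=184 h(34,29)=(34*31+29)%997=86 h(4,43)=(4*31+43)%997=167 h(35,24)=(35*31+24)%997=112 -> [108, 21, 184, 86, 167, 112]
L2: h(108,21)=(108*31+21)%997=378 h(184,86)=(184*31+86)%997=805 h(167,112)=(167*31+112)%997=304 -> [378, 805, 304]
L3: h(378,805)=(378*31+805)%997=559 h(304,304)=(304*31+304)%997=755 -> [559, 755]
L4: h(559,755)=(559*31+755)%997=138 -> [138]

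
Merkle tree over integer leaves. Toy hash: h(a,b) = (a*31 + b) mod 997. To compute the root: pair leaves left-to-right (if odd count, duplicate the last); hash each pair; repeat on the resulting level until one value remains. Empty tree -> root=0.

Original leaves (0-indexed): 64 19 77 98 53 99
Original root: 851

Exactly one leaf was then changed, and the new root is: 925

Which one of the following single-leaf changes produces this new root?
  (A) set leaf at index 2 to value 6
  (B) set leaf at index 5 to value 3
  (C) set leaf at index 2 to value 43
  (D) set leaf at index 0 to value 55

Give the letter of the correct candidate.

Original leaves: [64, 19, 77, 98, 53, 99]
Target new root: 925
Try each candidate change and compute the resulting root:
Candidate A: set leaf[2] = 6 -> leaves = [64, 19, 6, 98, 53, 99]
  L0: [64, 19, 6, 98, 53, 99]
  L1: h(64,19)=(64*31+19)%997=9 h(6,98)=(6*31+98)%997=284 h(53,99)=(53*31+99)%997=745 -> [9, 284, 745]
  L2: h(9,284)=(9*31+284)%997=563 h(745,745)=(745*31+745)%997=909 -> [563, 909]
  L3: h(563,909)=(563*31+909)%997=416 -> [416]
  root = 416 != target 925
Candidate B: set leaf[5] = 3 -> leaves = [64, 19, 77, 98, 53, 3]
  L0: [64, 19, 77, 98, 53, 3]
  L1: h(64,19)=(64*31+19)%997=9 h(77,98)=(77*31+98)%997=491 h(53,3)=(53*31+3)%997=649 -> [9, 491, 649]
  L2: h(9,491)=(9*31+491)%997=770 h(649,649)=(649*31+649)%997=828 -> [770, 828]
  L3: h(770,828)=(770*31+828)%997=770 -> [770]
  root = 770 != target 925
Candidate C: set leaf[2] = 43 -> leaves = [64, 19, 43, 98, 53, 99]
  L0: [64, 19, 43, 98, 53, 99]
  L1: h(64,19)=(64*31+19)%997=9 h(43,98)=(43*31+98)%997=434 h(53,99)=(53*31+99)%997=745 -> [9, 434, 745]
  L2: h(9,434)=(9*31+434)%997=713 h(745,745)=(745*31+745)%997=909 -> [713, 909]
  L3: h(713,909)=(713*31+909)%997=81 -> [81]
  root = 81 != target 925
Candidate D: set leaf[0] = 55 -> leaves = [55, 19, 77, 98, 53, 99]
  L0: [55, 19, 77, 98, 53, 99]
  L1: h(55,19)=(55*31+19)%997=727 h(77,98)=(77*31+98)%997=491 h(53,99)=(53*31+99)%997=745 -> [727, 491, 745]
  L2: h(727,491)=(727*31+491)%997=97 h(745,745)=(745*31+745)%997=909 -> [97, 909]
  L3: h(97,909)=(97*31+909)%997=925 -> [925]
  root = 925 == target 925  ** MATCH **
Candidate D produces the target root.

Answer: D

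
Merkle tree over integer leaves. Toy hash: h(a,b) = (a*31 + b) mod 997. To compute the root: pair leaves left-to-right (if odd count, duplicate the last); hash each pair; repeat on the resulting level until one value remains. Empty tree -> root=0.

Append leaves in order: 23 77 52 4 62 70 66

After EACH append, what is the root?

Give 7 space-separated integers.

Answer: 23 790 232 184 399 655 775

Derivation:
After append 23 (leaves=[23]):
  L0: [23]
  root=23
After append 77 (leaves=[23, 77]):
  L0: [23, 77]
  L1: h(23,77)=(23*31+77)%997=790 -> [790]
  root=790
After append 52 (leaves=[23, 77, 52]):
  L0: [23, 77, 52]
  L1: h(23,77)=(23*31+77)%997=790 h(52,52)=(52*31+52)%997=667 -> [790, 667]
  L2: h(790,667)=(790*31+667)%997=232 -> [232]
  root=232
After append 4 (leaves=[23, 77, 52, 4]):
  L0: [23, 77, 52, 4]
  L1: h(23,77)=(23*31+77)%997=790 h(52,4)=(52*31+4)%997=619 -> [790, 619]
  L2: h(790,619)=(790*31+619)%997=184 -> [184]
  root=184
After append 62 (leaves=[23, 77, 52, 4, 62]):
  L0: [23, 77, 52, 4, 62]
  L1: h(23,77)=(23*31+77)%997=790 h(52,4)=(52*31+4)%997=619 h(62,62)=(62*31+62)%997=987 -> [790, 619, 987]
  L2: h(790,619)=(790*31+619)%997=184 h(987,987)=(987*31+987)%997=677 -> [184, 677]
  L3: h(184,677)=(184*31+677)%997=399 -> [399]
  root=399
After append 70 (leaves=[23, 77, 52, 4, 62, 70]):
  L0: [23, 77, 52, 4, 62, 70]
  L1: h(23,77)=(23*31+77)%997=790 h(52,4)=(52*31+4)%997=619 h(62,70)=(62*31+70)%997=995 -> [790, 619, 995]
  L2: h(790,619)=(790*31+619)%997=184 h(995,995)=(995*31+995)%997=933 -> [184, 933]
  L3: h(184,933)=(184*31+933)%997=655 -> [655]
  root=655
After append 66 (leaves=[23, 77, 52, 4, 62, 70, 66]):
  L0: [23, 77, 52, 4, 62, 70, 66]
  L1: h(23,77)=(23*31+77)%997=790 h(52,4)=(52*31+4)%997=619 h(62,70)=(62*31+70)%997=995 h(66,66)=(66*31+66)%997=118 -> [790, 619, 995, 118]
  L2: h(790,619)=(790*31+619)%997=184 h(995,118)=(995*31+118)%997=56 -> [184, 56]
  L3: h(184,56)=(184*31+56)%997=775 -> [775]
  root=775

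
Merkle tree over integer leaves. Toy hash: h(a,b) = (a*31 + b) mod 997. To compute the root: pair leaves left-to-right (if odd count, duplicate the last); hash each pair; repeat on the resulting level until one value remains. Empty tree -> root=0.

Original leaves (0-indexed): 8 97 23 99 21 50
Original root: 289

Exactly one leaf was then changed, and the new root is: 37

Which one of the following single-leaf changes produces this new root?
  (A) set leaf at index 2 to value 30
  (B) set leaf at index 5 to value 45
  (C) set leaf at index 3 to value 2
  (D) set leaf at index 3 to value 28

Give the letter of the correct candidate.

Answer: A

Derivation:
Original leaves: [8, 97, 23, 99, 21, 50]
Target new root: 37
Try each candidate change and compute the resulting root:
Candidate A: set leaf[2] = 30 -> leaves = [8, 97, 30, 99, 21, 50]
  L0: [8, 97, 30, 99, 21, 50]
  L1: h(8,97)=(8*31+97)%997=345 h(30,99)=(30*31+99)%997=32 h(21,50)=(21*31+50)%997=701 -> [345, 32, 701]
  L2: h(345,32)=(345*31+32)%997=757 h(701,701)=(701*31+701)%997=498 -> [757, 498]
  L3: h(757,498)=(757*31+498)%997=37 -> [37]
  root = 37 == target 37  ** MATCH **
Candidate B: set leaf[5] = 45 -> leaves = [8, 97, 23, 99, 21, 45]
  L0: [8, 97, 23, 99, 21, 45]
  L1: h(8,97)=(8*31+97)%997=345 h(23,99)=(23*31+99)%997=812 h(21,45)=(21*31+45)%997=696 -> [345, 812, 696]
  L2: h(345,812)=(345*31+812)%997=540 h(696,696)=(696*31+696)%997=338 -> [540, 338]
  L3: h(540,338)=(540*31+338)%997=129 -> [129]
  root = 129 != target 37
Candidate C: set leaf[3] = 2 -> leaves = [8, 97, 23, 2, 21, 50]
  L0: [8, 97, 23, 2, 21, 50]
  L1: h(8,97)=(8*31+97)%997=345 h(23,2)=(23*31+2)%997=715 h(21,50)=(21*31+50)%997=701 -> [345, 715, 701]
  L2: h(345,715)=(345*31+715)%997=443 h(701,701)=(701*31+701)%997=498 -> [443, 498]
  L3: h(443,498)=(443*31+498)%997=273 -> [273]
  root = 273 != target 37
Candidate D: set leaf[3] = 28 -> leaves = [8, 97, 23, 28, 21, 50]
  L0: [8, 97, 23, 28, 21, 50]
  L1: h(8,97)=(8*31+97)%997=345 h(23,28)=(23*31+28)%997=741 h(21,50)=(21*31+50)%997=701 -> [345, 741, 701]
  L2: h(345,741)=(345*31+741)%997=469 h(701,701)=(701*31+701)%997=498 -> [469, 498]
  L3: h(469,498)=(469*31+498)%997=82 -> [82]
  root = 82 != target 37
Candidate A produces the target root.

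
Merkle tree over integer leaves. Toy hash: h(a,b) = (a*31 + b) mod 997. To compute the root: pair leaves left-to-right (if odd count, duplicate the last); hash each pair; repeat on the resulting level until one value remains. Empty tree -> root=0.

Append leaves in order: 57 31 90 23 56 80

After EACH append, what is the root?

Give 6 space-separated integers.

After append 57 (leaves=[57]):
  L0: [57]
  root=57
After append 31 (leaves=[57, 31]):
  L0: [57, 31]
  L1: h(57,31)=(57*31+31)%997=801 -> [801]
  root=801
After append 90 (leaves=[57, 31, 90]):
  L0: [57, 31, 90]
  L1: h(57,31)=(57*31+31)%997=801 h(90,90)=(90*31+90)%997=886 -> [801, 886]
  L2: h(801,886)=(801*31+886)%997=792 -> [792]
  root=792
After append 23 (leaves=[57, 31, 90, 23]):
  L0: [57, 31, 90, 23]
  L1: h(57,31)=(57*31+31)%997=801 h(90,23)=(90*31+23)%997=819 -> [801, 819]
  L2: h(801,819)=(801*31+819)%997=725 -> [725]
  root=725
After append 56 (leaves=[57, 31, 90, 23, 56]):
  L0: [57, 31, 90, 23, 56]
  L1: h(57,31)=(57*31+31)%997=801 h(90,23)=(90*31+23)%997=819 h(56,56)=(56*31+56)%997=795 -> [801, 819, 795]
  L2: h(801,819)=(801*31+819)%997=725 h(795,795)=(795*31+795)%997=515 -> [725, 515]
  L3: h(725,515)=(725*31+515)%997=59 -> [59]
  root=59
After append 80 (leaves=[57, 31, 90, 23, 56, 80]):
  L0: [57, 31, 90, 23, 56, 80]
  L1: h(57,31)=(57*31+31)%997=801 h(90,23)=(90*31+23)%997=819 h(56,80)=(56*31+80)%997=819 -> [801, 819, 819]
  L2: h(801,819)=(801*31+819)%997=725 h(819,819)=(819*31+819)%997=286 -> [725, 286]
  L3: h(725,286)=(725*31+286)%997=827 -> [827]
  root=827

Answer: 57 801 792 725 59 827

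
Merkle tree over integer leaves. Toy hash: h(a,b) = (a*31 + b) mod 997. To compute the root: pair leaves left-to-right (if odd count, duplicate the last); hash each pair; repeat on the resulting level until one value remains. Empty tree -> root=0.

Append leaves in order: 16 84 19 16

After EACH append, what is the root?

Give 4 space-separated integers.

Answer: 16 580 642 639

Derivation:
After append 16 (leaves=[16]):
  L0: [16]
  root=16
After append 84 (leaves=[16, 84]):
  L0: [16, 84]
  L1: h(16,84)=(16*31+84)%997=580 -> [580]
  root=580
After append 19 (leaves=[16, 84, 19]):
  L0: [16, 84, 19]
  L1: h(16,84)=(16*31+84)%997=580 h(19,19)=(19*31+19)%997=608 -> [580, 608]
  L2: h(580,608)=(580*31+608)%997=642 -> [642]
  root=642
After append 16 (leaves=[16, 84, 19, 16]):
  L0: [16, 84, 19, 16]
  L1: h(16,84)=(16*31+84)%997=580 h(19,16)=(19*31+16)%997=605 -> [580, 605]
  L2: h(580,605)=(580*31+605)%997=639 -> [639]
  root=639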